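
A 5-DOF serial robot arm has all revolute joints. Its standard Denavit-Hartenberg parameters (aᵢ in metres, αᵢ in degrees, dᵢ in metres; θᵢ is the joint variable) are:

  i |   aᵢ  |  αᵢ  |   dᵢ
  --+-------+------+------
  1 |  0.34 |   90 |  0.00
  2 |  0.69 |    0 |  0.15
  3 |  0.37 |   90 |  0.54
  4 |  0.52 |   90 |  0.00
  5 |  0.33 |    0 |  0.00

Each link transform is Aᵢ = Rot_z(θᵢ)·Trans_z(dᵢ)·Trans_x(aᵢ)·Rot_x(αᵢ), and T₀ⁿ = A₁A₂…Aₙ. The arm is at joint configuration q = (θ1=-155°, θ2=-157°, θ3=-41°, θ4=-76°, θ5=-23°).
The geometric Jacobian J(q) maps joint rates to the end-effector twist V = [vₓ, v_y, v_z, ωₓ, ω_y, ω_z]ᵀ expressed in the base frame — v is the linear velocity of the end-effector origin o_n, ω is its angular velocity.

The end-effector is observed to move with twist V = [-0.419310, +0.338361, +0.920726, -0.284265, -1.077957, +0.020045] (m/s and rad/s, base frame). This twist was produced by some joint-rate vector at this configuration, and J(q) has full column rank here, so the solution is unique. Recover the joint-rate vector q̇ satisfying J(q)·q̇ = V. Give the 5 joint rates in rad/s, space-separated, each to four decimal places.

o_n = [0.8405, 0.2713, -0.2163]
J₁: ẑ×o_n = [-0.2713, 0.8405, 0.0000], ω = ẑ
J2: z=[-0.4226, 0.9063, 0.0000] o=[-0.3081, -0.1437, 0.0000] → [-0.1960, -0.0914, -1.2164, -0.4226, 0.9063, 0.0000]
J3: z=[-0.4226, 0.9063, 0.0000] o=[0.2041, 0.2607, -0.2696] → [0.0483, 0.0225, -0.5813, -0.4226, 0.9063, 0.0000]
J4: z=[-0.2801, -0.1306, 0.9511] o=[0.2948, 0.8988, -0.1553] → [0.6047, 0.5019, 0.2470, -0.2801, -0.1306, 0.9511]
J5: z=[-0.7341, -0.6093, -0.2998] o=[0.6165, 0.4921, -0.1164] → [-0.0053, -0.1405, 0.2985, -0.7341, -0.6093, -0.2998]
q̇ = J⁺·V = [0.8080, -0.6350, 0.0080, -0.5290, 0.9500]

0.8080 -0.6350 0.0080 -0.5290 0.9500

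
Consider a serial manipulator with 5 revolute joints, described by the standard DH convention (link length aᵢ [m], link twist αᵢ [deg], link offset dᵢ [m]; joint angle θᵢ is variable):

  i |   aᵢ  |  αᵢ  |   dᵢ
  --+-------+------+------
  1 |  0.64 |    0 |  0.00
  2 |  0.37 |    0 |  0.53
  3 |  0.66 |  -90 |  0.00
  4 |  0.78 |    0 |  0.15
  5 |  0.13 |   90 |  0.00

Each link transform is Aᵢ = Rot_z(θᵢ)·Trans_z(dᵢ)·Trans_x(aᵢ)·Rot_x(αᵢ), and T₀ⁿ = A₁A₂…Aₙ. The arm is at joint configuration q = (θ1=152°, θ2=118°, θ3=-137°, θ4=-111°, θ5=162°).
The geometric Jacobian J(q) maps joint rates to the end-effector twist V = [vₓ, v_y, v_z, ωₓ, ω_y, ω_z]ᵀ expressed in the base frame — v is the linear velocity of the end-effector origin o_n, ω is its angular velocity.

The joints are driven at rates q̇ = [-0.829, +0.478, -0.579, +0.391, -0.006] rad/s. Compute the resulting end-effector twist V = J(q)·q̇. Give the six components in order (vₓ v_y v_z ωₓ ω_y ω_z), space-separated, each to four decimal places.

o_n = [-0.9901, 0.1663, 1.1572]
J₁: ẑ×o_n = [-0.1663, -0.9901, 0.0000], ω = ẑ
J2: z=[0.0000, 0.0000, 1.0000] o=[-0.5651, 0.3005, 0.0000] → [0.1342, -0.4250, 0.0000, 0.0000, 0.0000, 1.0000]
J3: z=[0.0000, 0.0000, 1.0000] o=[-0.5651, -0.0695, 0.5300] → [-0.2358, -0.4250, 0.0000, 0.0000, 0.0000, 1.0000]
J4: z=[-0.7314, -0.6820, 0.0000] o=[-1.0152, 0.4132, 0.5300] → [-0.4277, 0.4587, 0.1977, -0.7314, -0.6820, 0.0000]
J5: z=[-0.7314, -0.6820, 0.0000] o=[-0.9343, 0.1064, 1.2582] → [0.0689, -0.0739, -0.0818, -0.7314, -0.6820, 0.0000]
V = J·q̇ = [0.1708, 1.0435, 0.0778, -0.2816, -0.2626, -0.9300]

0.1708 1.0435 0.0778 -0.2816 -0.2626 -0.9300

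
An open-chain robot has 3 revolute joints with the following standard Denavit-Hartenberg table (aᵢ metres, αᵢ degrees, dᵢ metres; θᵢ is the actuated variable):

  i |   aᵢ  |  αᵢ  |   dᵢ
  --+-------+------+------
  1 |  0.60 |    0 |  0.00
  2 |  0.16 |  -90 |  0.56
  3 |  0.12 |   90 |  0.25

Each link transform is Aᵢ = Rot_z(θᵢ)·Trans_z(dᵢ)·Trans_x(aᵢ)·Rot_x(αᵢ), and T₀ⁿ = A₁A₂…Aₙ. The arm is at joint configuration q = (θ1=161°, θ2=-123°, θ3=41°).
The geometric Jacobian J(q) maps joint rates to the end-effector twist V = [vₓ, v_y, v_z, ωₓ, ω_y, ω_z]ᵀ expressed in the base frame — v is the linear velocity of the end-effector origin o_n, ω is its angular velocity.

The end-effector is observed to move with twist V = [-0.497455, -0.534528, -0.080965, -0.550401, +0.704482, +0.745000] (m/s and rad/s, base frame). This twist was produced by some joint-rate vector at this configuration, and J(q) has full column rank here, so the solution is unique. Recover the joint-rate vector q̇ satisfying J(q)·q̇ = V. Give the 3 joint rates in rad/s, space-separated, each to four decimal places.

o_n = [-0.5238, 0.5466, 0.4813]
J₁: ẑ×o_n = [-0.5466, -0.5238, 0.0000], ω = ẑ
J2: z=[0.0000, 0.0000, 1.0000] o=[-0.5673, 0.1953, 0.0000] → [-0.3513, 0.0435, 0.0000, 0.0000, 0.0000, 1.0000]
J3: z=[-0.6157, 0.7880, 0.0000] o=[-0.4412, 0.2938, 0.5600] → [-0.0620, -0.0485, -0.0906, -0.6157, 0.7880, 0.0000]
q̇ = J⁺·V = [0.9230, -0.1780, 0.8940]

0.9230 -0.1780 0.8940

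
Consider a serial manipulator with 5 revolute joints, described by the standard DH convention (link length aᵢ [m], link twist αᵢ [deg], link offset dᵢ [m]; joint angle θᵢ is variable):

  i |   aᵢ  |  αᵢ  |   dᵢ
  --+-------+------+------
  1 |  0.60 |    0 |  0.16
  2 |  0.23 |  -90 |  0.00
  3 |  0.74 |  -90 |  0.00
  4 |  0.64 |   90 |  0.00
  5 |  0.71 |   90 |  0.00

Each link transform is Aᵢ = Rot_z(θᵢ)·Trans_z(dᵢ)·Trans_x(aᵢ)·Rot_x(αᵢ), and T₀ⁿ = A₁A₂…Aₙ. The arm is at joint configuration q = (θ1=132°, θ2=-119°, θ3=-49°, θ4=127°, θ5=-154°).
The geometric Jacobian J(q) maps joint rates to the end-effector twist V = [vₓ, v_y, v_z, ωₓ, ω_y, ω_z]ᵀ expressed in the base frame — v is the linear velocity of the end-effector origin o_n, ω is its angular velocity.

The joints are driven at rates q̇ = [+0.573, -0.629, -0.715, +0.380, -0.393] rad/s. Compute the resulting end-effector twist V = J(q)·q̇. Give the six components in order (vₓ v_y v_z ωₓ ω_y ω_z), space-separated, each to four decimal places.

-0.5712 -0.2298 0.0692 0.1864 -0.4480 -0.5422

o_n = [0.0664, 0.5524, 0.9218]
J₁: ẑ×o_n = [-0.5524, 0.0664, 0.0000], ω = ẑ
J2: z=[0.0000, 0.0000, 1.0000] o=[-0.4015, 0.4459, 0.1600] → [-0.1065, 0.4679, 0.0000, 0.0000, 0.0000, 1.0000]
J3: z=[-0.2250, 0.9744, 0.0000] o=[-0.1774, 0.4976, 0.1600] → [0.7423, 0.1714, -0.2499, -0.2250, 0.9744, 0.0000]
J4: z=[0.7354, 0.1698, -0.6561] o=[0.2957, 0.6068, 0.7185] → [-0.0012, 0.0009, -0.0011, 0.7354, 0.1698, -0.6561]
J5: z=[0.6459, -0.4685, 0.6027] o=[0.1644, 0.0520, 0.4278] → [-0.5331, -0.3782, 0.2773, 0.6459, -0.4685, 0.6027]
V = J·q̇ = [-0.5712, -0.2298, 0.0692, 0.1864, -0.4480, -0.5422]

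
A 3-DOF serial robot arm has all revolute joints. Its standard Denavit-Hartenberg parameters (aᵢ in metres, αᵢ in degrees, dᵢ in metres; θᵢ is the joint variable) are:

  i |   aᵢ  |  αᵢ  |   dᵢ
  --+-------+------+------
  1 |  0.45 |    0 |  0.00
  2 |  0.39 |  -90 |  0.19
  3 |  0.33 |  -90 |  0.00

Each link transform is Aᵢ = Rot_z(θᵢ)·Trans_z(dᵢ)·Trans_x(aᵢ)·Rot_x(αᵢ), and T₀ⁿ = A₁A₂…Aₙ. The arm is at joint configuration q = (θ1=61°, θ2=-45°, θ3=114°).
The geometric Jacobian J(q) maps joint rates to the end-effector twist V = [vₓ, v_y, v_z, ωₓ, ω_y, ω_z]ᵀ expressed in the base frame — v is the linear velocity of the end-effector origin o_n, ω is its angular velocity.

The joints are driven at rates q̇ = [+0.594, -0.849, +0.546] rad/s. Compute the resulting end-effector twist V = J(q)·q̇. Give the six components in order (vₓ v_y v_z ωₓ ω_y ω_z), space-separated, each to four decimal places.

-0.3740 0.0215 0.0733 -0.1505 0.5248 -0.2550

o_n = [0.4640, 0.4641, -0.1115]
J₁: ẑ×o_n = [-0.4641, 0.4640, 0.0000], ω = ẑ
J2: z=[0.0000, 0.0000, 1.0000] o=[0.2182, 0.3936, 0.0000] → [-0.0705, 0.2459, 0.0000, 0.0000, 0.0000, 1.0000]
J3: z=[-0.2756, 0.9613, 0.0000] o=[0.5931, 0.5011, 0.1900] → [-0.2898, -0.0831, 0.1342, -0.2756, 0.9613, 0.0000]
V = J·q̇ = [-0.3740, 0.0215, 0.0733, -0.1505, 0.5248, -0.2550]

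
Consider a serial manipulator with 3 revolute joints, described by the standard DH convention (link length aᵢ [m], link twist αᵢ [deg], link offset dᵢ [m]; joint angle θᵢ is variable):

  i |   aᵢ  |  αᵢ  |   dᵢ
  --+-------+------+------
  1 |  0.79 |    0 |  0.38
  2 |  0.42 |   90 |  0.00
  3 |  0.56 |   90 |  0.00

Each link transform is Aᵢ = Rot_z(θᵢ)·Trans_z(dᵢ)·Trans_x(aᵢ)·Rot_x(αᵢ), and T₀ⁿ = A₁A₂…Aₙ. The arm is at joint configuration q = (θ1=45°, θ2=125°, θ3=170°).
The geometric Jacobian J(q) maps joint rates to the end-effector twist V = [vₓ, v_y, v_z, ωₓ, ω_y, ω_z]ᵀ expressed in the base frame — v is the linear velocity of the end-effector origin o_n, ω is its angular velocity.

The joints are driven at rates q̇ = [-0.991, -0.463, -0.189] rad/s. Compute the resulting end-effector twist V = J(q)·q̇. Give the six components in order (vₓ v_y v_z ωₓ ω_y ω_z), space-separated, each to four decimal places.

o_n = [0.6881, 0.5358, 0.4772]
J₁: ẑ×o_n = [-0.5358, 0.6881, 0.0000], ω = ẑ
J2: z=[0.0000, 0.0000, 1.0000] o=[0.5586, 0.5586, 0.3800] → [0.0228, 0.1295, -0.0000, 0.0000, 0.0000, 1.0000]
J3: z=[0.1736, 0.9848, 0.0000] o=[0.1450, 0.6315, 0.3800] → [0.0958, -0.0169, -0.5515, 0.1736, 0.9848, 0.0000]
V = J·q̇ = [0.5023, -0.7387, 0.1042, -0.0328, -0.1861, -1.4540]

0.5023 -0.7387 0.1042 -0.0328 -0.1861 -1.4540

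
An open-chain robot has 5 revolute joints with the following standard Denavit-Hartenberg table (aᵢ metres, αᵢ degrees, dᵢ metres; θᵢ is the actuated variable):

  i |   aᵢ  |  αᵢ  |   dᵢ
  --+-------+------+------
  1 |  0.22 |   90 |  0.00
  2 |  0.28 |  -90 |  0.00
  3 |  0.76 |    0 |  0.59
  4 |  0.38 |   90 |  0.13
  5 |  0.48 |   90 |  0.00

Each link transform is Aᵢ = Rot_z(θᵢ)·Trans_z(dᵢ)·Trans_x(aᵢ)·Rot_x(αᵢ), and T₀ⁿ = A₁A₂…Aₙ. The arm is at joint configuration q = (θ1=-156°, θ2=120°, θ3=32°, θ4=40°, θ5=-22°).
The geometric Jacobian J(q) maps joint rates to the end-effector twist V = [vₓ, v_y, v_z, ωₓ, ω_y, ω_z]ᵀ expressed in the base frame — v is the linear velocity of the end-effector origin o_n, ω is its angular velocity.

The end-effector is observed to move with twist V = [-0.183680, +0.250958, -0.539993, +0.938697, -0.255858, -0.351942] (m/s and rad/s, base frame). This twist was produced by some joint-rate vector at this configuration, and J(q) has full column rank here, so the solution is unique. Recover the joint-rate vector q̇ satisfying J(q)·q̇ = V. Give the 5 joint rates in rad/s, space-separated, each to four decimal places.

o_n = [1.2481, -0.7441, 0.7514]
J₁: ẑ×o_n = [0.7441, 1.2481, -0.0000], ω = ẑ
J2: z=[-0.4067, 0.9135, 0.0000] o=[-0.2010, -0.0895, 0.0000] → [0.6864, 0.3056, -1.0576, -0.4067, 0.9135, 0.0000]
J3: z=[0.7912, 0.3522, -0.5000] o=[-0.0731, -0.0325, 0.2425] → [-0.1765, -1.0632, -1.0283, 0.7912, 0.3522, -0.5000]
J4: z=[0.7912, 0.3522, -0.5000] o=[0.8519, -0.0616, 0.5057] → [-0.2547, -0.3925, -0.6795, 0.7912, 0.3522, -0.5000]
J5: z=[0.3087, 0.4757, 0.8236] o=[1.1554, -0.3220, 0.5423] → [0.4470, 0.0118, -0.1744, 0.3087, 0.4757, 0.8236]
q̇ = J⁺·V = [0.9770, -0.3640, 0.4930, 0.8240, -0.8140]

0.9770 -0.3640 0.4930 0.8240 -0.8140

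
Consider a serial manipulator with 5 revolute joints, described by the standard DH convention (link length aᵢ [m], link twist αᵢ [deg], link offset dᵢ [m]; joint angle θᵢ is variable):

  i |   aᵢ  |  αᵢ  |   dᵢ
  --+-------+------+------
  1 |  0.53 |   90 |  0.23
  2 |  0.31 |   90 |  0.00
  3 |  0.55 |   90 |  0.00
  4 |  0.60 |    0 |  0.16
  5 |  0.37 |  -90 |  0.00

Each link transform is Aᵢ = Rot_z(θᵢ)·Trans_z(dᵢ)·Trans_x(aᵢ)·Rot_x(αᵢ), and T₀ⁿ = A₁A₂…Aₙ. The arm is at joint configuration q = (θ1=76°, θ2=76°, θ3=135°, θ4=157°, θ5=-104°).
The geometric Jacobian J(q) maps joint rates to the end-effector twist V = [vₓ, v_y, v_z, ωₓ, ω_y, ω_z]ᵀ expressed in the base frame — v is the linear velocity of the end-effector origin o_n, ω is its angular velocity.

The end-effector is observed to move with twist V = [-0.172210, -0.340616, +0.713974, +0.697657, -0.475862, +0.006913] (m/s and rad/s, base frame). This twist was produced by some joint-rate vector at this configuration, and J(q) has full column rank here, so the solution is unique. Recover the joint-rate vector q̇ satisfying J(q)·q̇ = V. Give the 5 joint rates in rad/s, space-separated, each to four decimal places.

o_n = [0.5292, 1.0109, 0.3612]
J₁: ẑ×o_n = [-1.0109, 0.5292, 0.0000], ω = ẑ
J2: z=[0.9703, -0.2419, 0.0000] o=[0.1282, 0.5143, 0.2300] → [-0.0317, -0.1273, 0.5789, 0.9703, -0.2419, 0.0000]
J3: z=[0.2347, 0.9415, -0.2419] o=[0.1464, 0.5870, 0.5308] → [-0.0572, -0.0528, -0.2610, 0.2347, 0.9415, -0.2419]
J4: z=[0.7275, -0.0051, 0.6861] o=[0.5010, 0.4016, 0.1534] → [-0.4190, -0.1317, 0.4433, 0.7275, -0.0051, 0.6861]
J5: z=[0.7275, -0.0051, 0.6861] o=[0.3163, 0.8077, 0.5854] → [-0.1382, 0.3092, 0.1489, 0.7275, -0.0051, 0.6861]
q̇ = J⁺·V = [0.0410, 0.8960, -0.2760, 0.4930, -0.6400]

0.0410 0.8960 -0.2760 0.4930 -0.6400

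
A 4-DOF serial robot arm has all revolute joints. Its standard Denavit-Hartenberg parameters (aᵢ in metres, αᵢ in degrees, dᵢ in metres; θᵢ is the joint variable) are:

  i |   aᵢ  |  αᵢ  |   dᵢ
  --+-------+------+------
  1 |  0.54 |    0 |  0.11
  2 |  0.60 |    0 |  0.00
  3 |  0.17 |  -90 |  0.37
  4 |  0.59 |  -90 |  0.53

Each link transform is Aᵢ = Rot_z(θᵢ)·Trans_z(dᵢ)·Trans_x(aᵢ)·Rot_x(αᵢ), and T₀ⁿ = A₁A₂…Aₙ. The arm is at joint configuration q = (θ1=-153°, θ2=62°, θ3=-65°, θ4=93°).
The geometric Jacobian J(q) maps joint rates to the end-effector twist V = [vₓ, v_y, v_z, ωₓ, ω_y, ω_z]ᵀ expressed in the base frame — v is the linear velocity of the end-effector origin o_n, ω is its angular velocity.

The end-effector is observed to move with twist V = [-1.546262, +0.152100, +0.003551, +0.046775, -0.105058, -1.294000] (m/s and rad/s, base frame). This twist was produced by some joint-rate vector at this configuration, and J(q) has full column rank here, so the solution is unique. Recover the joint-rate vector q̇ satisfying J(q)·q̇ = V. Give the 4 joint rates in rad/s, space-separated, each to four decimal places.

-0.4680 -0.8550 0.0290 0.1150

o_n = [-0.4031, -1.3858, -0.1092]
J₁: ẑ×o_n = [1.3858, -0.4031, 0.0000], ω = ẑ
J2: z=[0.0000, 0.0000, 1.0000] o=[-0.4811, -0.2452, 0.1100] → [1.1407, 0.0780, -0.0000, 0.0000, 0.0000, 1.0000]
J3: z=[0.0000, 0.0000, 1.0000] o=[-0.4916, -0.8451, 0.1100] → [0.5408, 0.0885, -0.0000, 0.0000, 0.0000, 1.0000]
J4: z=[0.4067, -0.9135, 0.0000] o=[-0.6469, -0.9142, 0.4800] → [0.5383, 0.2396, 0.0309, 0.4067, -0.9135, 0.0000]
q̇ = J⁺·V = [-0.4680, -0.8550, 0.0290, 0.1150]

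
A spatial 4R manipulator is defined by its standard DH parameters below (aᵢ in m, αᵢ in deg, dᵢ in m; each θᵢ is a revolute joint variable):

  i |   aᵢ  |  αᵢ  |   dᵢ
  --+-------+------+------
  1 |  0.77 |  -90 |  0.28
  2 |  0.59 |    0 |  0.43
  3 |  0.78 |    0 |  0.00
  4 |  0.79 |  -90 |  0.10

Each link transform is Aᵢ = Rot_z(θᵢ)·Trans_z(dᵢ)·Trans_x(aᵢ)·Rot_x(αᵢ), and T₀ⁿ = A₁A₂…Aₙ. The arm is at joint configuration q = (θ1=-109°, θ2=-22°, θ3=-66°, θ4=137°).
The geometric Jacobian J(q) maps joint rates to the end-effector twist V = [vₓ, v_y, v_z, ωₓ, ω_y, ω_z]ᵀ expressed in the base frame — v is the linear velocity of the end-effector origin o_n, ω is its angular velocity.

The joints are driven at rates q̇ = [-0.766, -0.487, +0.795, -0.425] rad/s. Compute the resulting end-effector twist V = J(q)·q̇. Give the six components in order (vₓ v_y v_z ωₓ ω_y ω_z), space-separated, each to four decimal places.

o_n = [-0.1053, -1.9336, 0.6843]
J₁: ẑ×o_n = [1.9336, -0.1053, 0.0000], ω = ẑ
J2: z=[0.9455, -0.3256, 0.0000] o=[-0.2507, -0.7280, 0.2800] → [-0.1316, -0.3823, -1.0925, 0.9455, -0.3256, 0.0000]
J3: z=[0.9455, -0.3256, 0.0000] o=[-0.0222, -1.3853, 0.5010] → [-0.0597, -0.1733, -0.5455, 0.9455, -0.3256, 0.0000]
J4: z=[0.9455, -0.3256, 0.0000] o=[-0.0311, -1.4110, 1.2805] → [0.1941, 0.5637, -0.5183, 0.9455, -0.3256, 0.0000]
V = J·q̇ = [-1.5470, -0.1106, 0.3187, -0.1106, 0.0381, -0.7660]

-1.5470 -0.1106 0.3187 -0.1106 0.0381 -0.7660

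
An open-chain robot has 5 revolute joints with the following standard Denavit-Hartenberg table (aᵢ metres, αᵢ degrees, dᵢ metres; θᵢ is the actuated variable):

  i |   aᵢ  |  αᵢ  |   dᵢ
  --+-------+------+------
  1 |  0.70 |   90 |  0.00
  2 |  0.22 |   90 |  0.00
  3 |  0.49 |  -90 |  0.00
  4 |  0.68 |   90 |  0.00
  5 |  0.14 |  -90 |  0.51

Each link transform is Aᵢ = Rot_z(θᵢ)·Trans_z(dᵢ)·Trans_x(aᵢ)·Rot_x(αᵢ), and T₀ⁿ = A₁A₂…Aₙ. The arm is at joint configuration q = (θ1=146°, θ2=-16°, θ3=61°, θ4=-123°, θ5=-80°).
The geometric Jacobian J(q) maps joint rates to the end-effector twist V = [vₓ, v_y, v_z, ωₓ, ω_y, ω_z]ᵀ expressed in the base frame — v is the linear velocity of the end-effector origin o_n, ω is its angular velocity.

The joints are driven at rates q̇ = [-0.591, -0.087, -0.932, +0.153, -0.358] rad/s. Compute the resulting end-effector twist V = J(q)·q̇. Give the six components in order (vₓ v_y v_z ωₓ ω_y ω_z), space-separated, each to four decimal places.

0.4113 0.4001 -0.0102 -0.0381 0.3270 0.1142

o_n = [-0.8506, 0.1541, -0.3517]
J₁: ẑ×o_n = [-0.1541, -0.8506, 0.0000], ω = ẑ
J2: z=[0.5592, 0.8290, 0.0000] o=[-0.5803, 0.3914, 0.0000] → [-0.2916, 0.1967, 0.0914, 0.5592, 0.8290, 0.0000]
J3: z=[0.2285, -0.1541, -0.9613] o=[-0.7556, 0.5097, -0.0606] → [-0.2969, 0.1578, -0.0959, 0.2285, -0.1541, -0.9613]
J4: z=[0.9681, -0.0682, 0.2411] o=[-0.7053, 0.9927, -0.1261] → [0.2175, 0.1834, -0.8217, 0.9681, -0.0682, 0.2411]
J5: z=[-0.2106, -0.7427, 0.6356] o=[-0.6130, 0.5397, -0.6248] → [0.0422, -0.0935, -0.0953, -0.2106, -0.7427, 0.6356]
V = J·q̇ = [0.4113, 0.4001, -0.0102, -0.0381, 0.3270, 0.1142]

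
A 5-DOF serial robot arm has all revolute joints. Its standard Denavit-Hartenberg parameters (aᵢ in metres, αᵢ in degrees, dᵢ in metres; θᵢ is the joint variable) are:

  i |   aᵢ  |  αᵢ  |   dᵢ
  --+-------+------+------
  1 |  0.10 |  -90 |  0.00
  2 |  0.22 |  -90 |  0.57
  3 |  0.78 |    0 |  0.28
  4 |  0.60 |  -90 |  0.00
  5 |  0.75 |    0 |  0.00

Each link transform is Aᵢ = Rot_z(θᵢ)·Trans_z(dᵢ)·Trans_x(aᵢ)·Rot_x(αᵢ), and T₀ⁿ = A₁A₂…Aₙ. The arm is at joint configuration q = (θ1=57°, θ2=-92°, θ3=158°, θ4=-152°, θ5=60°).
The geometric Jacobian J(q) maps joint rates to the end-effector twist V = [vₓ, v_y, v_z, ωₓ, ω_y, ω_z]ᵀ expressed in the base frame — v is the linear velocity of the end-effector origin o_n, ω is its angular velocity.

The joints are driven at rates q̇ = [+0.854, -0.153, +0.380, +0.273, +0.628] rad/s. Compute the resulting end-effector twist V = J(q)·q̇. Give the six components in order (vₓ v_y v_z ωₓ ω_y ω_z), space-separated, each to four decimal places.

o_n = [-0.3030, -0.1437, 0.4533]
J₁: ẑ×o_n = [0.1437, -0.3030, 0.0000], ω = ẑ
J2: z=[-0.8387, 0.5446, 0.0000] o=[0.0545, 0.0839, 0.0000] → [0.2469, 0.3801, 0.3856, -0.8387, 0.5446, 0.0000]
J3: z=[0.5443, 0.8382, 0.0349] o=[-0.4278, 0.3879, 0.2199] → [0.2142, -0.1227, -0.3939, 0.5443, 0.8382, 0.0349]
J4: z=[0.5443, 0.8382, 0.0349] o=[-0.0166, 0.4846, -0.4931] → [0.8152, -0.5251, -0.1019, 0.5443, 0.8382, 0.0349]
J5: z=[0.8361, -0.5386, -0.1045] o=[0.0247, 0.4330, 0.1032] → [-0.2488, -0.2584, -0.6587, 0.8361, -0.5386, -0.1045]
V = J·q̇ = [0.2326, -0.6692, -0.6501, 1.0088, 0.1258, 0.8112]

0.2326 -0.6692 -0.6501 1.0088 0.1258 0.8112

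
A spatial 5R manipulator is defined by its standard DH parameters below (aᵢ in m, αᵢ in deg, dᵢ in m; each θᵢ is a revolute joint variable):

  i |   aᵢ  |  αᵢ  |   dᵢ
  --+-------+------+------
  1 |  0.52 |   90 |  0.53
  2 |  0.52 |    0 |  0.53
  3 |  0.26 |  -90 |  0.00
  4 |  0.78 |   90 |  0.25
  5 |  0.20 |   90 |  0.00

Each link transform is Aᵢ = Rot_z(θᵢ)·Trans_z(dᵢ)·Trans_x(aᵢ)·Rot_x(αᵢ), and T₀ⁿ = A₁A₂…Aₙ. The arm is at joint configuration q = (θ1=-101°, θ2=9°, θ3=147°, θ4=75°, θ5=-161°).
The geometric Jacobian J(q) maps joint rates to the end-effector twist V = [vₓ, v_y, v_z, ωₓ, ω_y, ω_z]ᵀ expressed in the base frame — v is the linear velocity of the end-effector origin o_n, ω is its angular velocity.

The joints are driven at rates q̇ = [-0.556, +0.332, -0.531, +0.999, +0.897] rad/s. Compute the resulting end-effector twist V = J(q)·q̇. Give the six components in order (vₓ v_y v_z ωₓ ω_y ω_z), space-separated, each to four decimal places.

-0.2209 -0.5393 0.1897 0.1960 1.1822 -1.1162

o_n = [-0.0709, -0.5783, 0.6104]
J₁: ẑ×o_n = [0.5783, -0.0709, 0.0000], ω = ẑ
J2: z=[-0.9816, 0.1908, 0.0000] o=[-0.0992, -0.5104, 0.5300] → [0.0153, 0.0789, 0.0612, -0.9816, 0.1908, 0.0000]
J3: z=[-0.9816, 0.1908, 0.0000] o=[-0.7175, -0.9135, 0.6113] → [-0.0002, -0.0009, -0.4524, -0.9816, 0.1908, 0.0000]
J4: z=[0.0776, 0.3993, -0.9135] o=[-0.6722, -0.6803, 0.7171] → [0.0506, -0.5410, -0.2321, 0.0776, 0.3993, -0.9135]
J5: z=[-0.0857, 0.9156, 0.3929] o=[0.1220, -0.5432, 0.5708] → [0.0500, -0.0724, 0.1796, -0.0857, 0.9156, 0.3929]
V = J·q̇ = [-0.2209, -0.5393, 0.1897, 0.1960, 1.1822, -1.1162]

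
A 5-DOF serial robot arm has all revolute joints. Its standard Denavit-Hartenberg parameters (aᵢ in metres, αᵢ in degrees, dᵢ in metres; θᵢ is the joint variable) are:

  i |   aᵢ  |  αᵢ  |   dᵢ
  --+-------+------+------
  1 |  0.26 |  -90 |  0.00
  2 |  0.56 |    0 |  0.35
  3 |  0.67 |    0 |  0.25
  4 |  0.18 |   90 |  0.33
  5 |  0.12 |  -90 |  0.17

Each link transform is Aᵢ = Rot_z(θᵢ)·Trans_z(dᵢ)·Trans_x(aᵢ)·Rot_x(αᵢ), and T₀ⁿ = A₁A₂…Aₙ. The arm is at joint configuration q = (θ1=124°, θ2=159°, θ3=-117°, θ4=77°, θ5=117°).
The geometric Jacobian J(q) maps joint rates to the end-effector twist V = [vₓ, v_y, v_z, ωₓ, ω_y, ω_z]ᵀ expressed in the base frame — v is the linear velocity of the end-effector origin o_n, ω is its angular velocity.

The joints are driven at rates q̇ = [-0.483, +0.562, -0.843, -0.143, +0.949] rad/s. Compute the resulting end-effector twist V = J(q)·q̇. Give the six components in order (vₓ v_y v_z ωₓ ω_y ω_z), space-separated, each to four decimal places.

o_n = [-1.0402, -0.3121, -0.8412]
J₁: ẑ×o_n = [0.3121, -1.0402, 0.0000], ω = ẑ
J2: z=[-0.8290, -0.5592, 0.0000] o=[-0.1454, 0.2155, 0.0000] → [0.4704, -0.6974, -0.0629, -0.8290, -0.5592, 0.0000]
J3: z=[-0.8290, -0.5592, 0.0000] o=[-0.1432, -0.4136, -0.2007] → [0.3582, -0.5310, -0.5857, -0.8290, -0.5592, 0.0000]
J4: z=[-0.8290, -0.5592, 0.0000] o=[-0.6289, -0.1406, -0.6490] → [0.1075, -0.1593, -0.0878, -0.8290, -0.5592, 0.0000]
J5: z=[-0.4891, 0.7251, -0.4848] o=[-0.8537, -0.3975, -0.8064] → [0.0162, 0.0734, 0.0935, -0.4891, 0.7251, -0.4848]
V = J·q̇ = [-0.1883, 0.6506, 0.5597, -0.1126, 0.9252, -0.9431]

-0.1883 0.6506 0.5597 -0.1126 0.9252 -0.9431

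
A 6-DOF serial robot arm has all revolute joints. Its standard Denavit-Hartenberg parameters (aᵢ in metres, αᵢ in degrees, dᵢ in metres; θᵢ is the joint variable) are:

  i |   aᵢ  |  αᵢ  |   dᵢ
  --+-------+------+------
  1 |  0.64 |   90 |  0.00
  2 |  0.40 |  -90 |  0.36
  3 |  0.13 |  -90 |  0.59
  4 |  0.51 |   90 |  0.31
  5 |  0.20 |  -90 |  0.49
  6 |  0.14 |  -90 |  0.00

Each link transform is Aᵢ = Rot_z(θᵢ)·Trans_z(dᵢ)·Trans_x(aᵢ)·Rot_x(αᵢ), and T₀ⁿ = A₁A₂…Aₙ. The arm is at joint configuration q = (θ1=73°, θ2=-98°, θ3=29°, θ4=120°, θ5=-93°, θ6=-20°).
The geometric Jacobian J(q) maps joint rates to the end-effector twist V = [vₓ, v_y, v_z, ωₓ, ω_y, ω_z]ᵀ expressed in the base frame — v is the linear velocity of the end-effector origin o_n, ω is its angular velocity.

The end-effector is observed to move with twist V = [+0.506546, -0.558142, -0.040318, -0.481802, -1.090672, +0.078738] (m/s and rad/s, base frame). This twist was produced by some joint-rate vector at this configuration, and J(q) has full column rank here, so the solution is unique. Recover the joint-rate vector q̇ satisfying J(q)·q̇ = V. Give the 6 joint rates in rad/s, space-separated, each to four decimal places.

o_n = [0.3273, 0.3557, -0.6942]
J₁: ẑ×o_n = [-0.3557, 0.3273, 0.0000], ω = ẑ
J2: z=[0.9563, -0.2924, 0.0000] o=[0.1871, 0.6120, 0.0000] → [0.2030, 0.6639, -0.2042, 0.9563, -0.2924, 0.0000]
J3: z=[0.2895, 0.9470, -0.1392] o=[0.5151, 0.4535, -0.3961] → [-0.2960, 0.1125, 0.1495, 0.2895, 0.9470, -0.1392]
J4: z=[-0.8167, 0.3202, 0.4801] o=[0.6210, 1.0156, -0.5908] → [0.2837, -0.2255, 0.6330, -0.8167, 0.3202, 0.4801]
J5: z=[-0.5771, -0.4516, -0.6805] o=[0.3673, 0.6901, -0.1597] → [0.0138, -0.2813, 0.1750, -0.5771, -0.4516, -0.6805]
J6: z=[0.0416, -0.8484, 0.5277] o=[0.2476, 0.4136, -0.5948] → [0.1150, 0.0462, 0.0652, 0.0416, -0.8484, 0.5277]
q̇ = J⁺·V = [-0.7900, -0.5630, -0.8560, 0.0100, -0.4850, 0.7860]

-0.7900 -0.5630 -0.8560 0.0100 -0.4850 0.7860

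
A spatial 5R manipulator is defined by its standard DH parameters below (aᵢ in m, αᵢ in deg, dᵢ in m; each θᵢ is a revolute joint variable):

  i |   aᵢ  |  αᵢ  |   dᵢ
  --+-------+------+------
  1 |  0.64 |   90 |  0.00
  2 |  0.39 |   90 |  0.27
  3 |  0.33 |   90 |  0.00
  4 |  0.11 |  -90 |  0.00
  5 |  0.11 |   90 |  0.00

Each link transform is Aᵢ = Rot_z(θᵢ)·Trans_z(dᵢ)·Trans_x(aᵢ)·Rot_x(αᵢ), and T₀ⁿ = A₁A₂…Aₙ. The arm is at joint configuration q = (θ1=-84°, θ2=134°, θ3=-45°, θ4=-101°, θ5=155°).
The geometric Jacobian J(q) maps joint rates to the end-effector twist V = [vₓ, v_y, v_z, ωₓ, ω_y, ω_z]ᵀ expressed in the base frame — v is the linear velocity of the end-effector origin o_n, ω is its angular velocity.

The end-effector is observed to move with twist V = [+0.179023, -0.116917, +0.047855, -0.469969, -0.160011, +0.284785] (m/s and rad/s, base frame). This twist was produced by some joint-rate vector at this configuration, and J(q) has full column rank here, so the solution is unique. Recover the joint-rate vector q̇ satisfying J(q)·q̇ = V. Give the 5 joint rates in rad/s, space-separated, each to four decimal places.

0.7210 -0.1960 -0.3710 -0.2050 -0.7710

o_n = [-0.0519, -0.1843, 0.4640]
J₁: ẑ×o_n = [0.1843, -0.0519, 0.0000], ω = ẑ
J2: z=[-0.9945, -0.1045, 0.0000] o=[0.0669, -0.6365, 0.0000] → [-0.0485, 0.4615, -0.4622, -0.9945, -0.1045, 0.0000]
J3: z=[0.0752, -0.7154, 0.6947] o=[-0.2299, -0.3953, 0.2805] → [-0.2778, 0.1099, 0.1432, 0.0752, -0.7154, 0.6947]
J4: z=[0.7546, -0.4146, -0.5087] o=[-0.0148, -0.2097, 0.4484] → [0.0064, 0.0071, 0.0038, 0.7546, -0.4146, -0.5087]
J5: z=[0.6256, 0.6886, 0.3668] o=[-0.0366, -0.1442, 0.3627] → [0.0844, -0.0690, -0.0145, 0.6256, 0.6886, 0.3668]
q̇ = J⁺·V = [0.7210, -0.1960, -0.3710, -0.2050, -0.7710]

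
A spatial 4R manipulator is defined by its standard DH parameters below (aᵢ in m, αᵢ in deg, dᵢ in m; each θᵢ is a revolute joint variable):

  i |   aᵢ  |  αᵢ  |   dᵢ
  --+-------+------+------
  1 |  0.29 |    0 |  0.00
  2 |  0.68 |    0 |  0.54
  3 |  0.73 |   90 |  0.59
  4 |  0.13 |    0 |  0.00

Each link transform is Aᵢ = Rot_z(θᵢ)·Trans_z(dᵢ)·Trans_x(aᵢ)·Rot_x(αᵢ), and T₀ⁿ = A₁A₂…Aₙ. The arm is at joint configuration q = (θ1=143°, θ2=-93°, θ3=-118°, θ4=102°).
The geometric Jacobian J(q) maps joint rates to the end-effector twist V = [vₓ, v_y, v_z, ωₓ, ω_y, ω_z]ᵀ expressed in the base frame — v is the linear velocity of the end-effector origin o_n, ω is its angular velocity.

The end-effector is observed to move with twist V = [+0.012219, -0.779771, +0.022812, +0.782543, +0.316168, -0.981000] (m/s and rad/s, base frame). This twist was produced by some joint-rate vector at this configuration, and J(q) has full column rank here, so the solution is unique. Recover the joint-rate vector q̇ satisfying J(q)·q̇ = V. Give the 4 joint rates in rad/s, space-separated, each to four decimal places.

-0.2410 -0.8520 0.1120 -0.8440

o_n = [0.4688, 0.0437, 1.2572]
J₁: ẑ×o_n = [-0.0437, 0.4688, 0.0000], ω = ẑ
J2: z=[0.0000, 0.0000, 1.0000] o=[-0.2316, 0.1745, 0.0000] → [0.1309, 0.7004, -0.0000, 0.0000, 0.0000, 1.0000]
J3: z=[0.0000, 0.0000, 1.0000] o=[0.2055, 0.6954, 0.5400] → [0.6518, 0.2633, -0.0000, 0.0000, 0.0000, 1.0000]
J4: z=[-0.9272, -0.3746, 0.0000] o=[0.4790, 0.0186, 1.1300] → [-0.0476, 0.1179, -0.0270, -0.9272, -0.3746, 0.0000]
q̇ = J⁺·V = [-0.2410, -0.8520, 0.1120, -0.8440]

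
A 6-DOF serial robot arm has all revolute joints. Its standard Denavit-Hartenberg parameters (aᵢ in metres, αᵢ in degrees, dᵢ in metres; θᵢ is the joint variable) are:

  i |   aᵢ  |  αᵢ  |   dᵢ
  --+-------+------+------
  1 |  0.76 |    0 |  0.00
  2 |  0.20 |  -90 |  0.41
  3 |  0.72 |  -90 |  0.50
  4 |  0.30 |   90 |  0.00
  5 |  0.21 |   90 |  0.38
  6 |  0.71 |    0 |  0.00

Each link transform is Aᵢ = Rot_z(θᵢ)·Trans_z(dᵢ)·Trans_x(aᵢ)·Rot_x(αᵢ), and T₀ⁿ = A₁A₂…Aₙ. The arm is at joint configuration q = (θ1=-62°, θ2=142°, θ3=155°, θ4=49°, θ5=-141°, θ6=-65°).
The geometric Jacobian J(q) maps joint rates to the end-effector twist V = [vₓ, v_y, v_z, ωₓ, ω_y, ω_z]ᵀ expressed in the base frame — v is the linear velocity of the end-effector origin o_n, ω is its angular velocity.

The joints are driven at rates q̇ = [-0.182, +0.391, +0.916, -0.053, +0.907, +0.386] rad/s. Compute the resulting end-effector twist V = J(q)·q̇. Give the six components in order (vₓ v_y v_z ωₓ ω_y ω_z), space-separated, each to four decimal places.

o_n = [-0.0508, -0.6797, -0.0744]
J₁: ẑ×o_n = [0.6797, -0.0508, 0.0000], ω = ẑ
J2: z=[0.0000, 0.0000, 1.0000] o=[0.3568, -0.6710, 0.0000] → [0.0087, -0.4076, 0.0000, 0.0000, 0.0000, 1.0000]
J3: z=[-0.9848, 0.1736, 0.0000] o=[0.3915, -0.4741, 0.4100] → [-0.0841, -0.4771, 0.2794, -0.9848, 0.1736, 0.0000]
J4: z=[-0.0734, -0.4162, 0.9063] o=[-0.2142, -1.0299, 0.1057] → [-0.2424, 0.1349, 0.0423, -0.0734, -0.4162, 0.9063]
J5: z=[-0.7649, -0.5597, -0.3190] o=[-0.0222, -1.2449, 0.0225] → [0.2345, -0.0650, -0.4483, -0.7649, -0.5597, -0.3190]
J6: z=[-0.4598, 0.1275, 0.8788] o=[-0.4076, -1.2856, -0.1732] → [-0.5198, 0.3590, -0.3241, -0.4598, 0.1275, 0.8788]
V = J·q̇ = [-0.1725, -0.5147, -0.2780, -1.7694, -0.2773, 0.2109]

-0.1725 -0.5147 -0.2780 -1.7694 -0.2773 0.2109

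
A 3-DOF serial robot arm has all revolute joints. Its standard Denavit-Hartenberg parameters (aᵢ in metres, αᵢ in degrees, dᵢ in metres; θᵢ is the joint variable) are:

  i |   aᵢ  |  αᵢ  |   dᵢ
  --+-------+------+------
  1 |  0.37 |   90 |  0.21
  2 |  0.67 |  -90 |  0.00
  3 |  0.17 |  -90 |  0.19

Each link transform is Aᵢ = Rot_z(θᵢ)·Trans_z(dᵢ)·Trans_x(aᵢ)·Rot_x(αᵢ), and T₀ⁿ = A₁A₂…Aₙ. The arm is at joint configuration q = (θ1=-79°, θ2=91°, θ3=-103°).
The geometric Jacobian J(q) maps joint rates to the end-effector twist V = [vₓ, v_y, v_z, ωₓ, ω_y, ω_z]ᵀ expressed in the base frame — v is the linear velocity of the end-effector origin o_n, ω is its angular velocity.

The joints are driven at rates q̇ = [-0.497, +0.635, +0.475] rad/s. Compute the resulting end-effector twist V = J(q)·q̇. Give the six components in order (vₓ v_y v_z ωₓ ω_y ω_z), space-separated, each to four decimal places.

o_n = [-0.1304, -0.1975, 0.8383]
J₁: ẑ×o_n = [0.1975, -0.1304, 0.0000], ω = ẑ
J2: z=[-0.9816, -0.1908, 0.0000] o=[0.0706, -0.3632, 0.2100] → [-0.1199, 0.6168, -0.2010, -0.9816, -0.1908, 0.0000]
J3: z=[-0.1908, 0.9815, -0.0175] o=[0.0684, -0.3517, 0.8799] → [-0.0381, -0.0045, 0.1656, -0.1908, 0.9815, -0.0175]
V = J·q̇ = [-0.1924, 0.4543, -0.0490, -0.7140, 0.3450, -0.5053]

-0.1924 0.4543 -0.0490 -0.7140 0.3450 -0.5053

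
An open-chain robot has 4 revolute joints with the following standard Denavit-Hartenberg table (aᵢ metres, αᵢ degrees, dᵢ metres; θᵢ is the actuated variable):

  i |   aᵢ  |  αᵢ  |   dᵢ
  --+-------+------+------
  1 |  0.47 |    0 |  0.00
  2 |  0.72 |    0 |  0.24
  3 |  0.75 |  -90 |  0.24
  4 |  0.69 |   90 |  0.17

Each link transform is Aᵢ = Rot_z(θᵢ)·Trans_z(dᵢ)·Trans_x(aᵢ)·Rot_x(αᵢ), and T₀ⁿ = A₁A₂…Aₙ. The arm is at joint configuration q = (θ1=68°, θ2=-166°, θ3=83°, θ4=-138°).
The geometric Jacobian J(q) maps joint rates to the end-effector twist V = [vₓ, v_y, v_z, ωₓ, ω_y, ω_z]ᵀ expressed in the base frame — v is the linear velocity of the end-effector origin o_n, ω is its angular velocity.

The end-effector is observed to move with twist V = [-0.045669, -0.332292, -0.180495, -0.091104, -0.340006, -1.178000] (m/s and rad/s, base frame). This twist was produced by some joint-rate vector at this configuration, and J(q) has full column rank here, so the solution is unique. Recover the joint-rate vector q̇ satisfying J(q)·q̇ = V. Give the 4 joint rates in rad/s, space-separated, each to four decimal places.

o_n = [0.3490, -0.1744, 0.9417]
J₁: ẑ×o_n = [0.1744, 0.3490, -0.0000], ω = ẑ
J2: z=[0.0000, 0.0000, 1.0000] o=[0.1761, 0.4358, 0.0000] → [0.6102, 0.1729, -0.0000, 0.0000, 0.0000, 1.0000]
J3: z=[0.0000, 0.0000, 1.0000] o=[0.0759, -0.2772, 0.2400] → [-0.1028, 0.2731, 0.0000, 0.0000, 0.0000, 1.0000]
J4: z=[0.2588, 0.9659, 0.0000] o=[0.8003, -0.4713, 0.4800] → [0.4460, -0.1195, 0.5128, 0.2588, 0.9659, 0.0000]
q̇ = J⁺·V = [-0.4700, 0.1690, -0.8770, -0.3520]

-0.4700 0.1690 -0.8770 -0.3520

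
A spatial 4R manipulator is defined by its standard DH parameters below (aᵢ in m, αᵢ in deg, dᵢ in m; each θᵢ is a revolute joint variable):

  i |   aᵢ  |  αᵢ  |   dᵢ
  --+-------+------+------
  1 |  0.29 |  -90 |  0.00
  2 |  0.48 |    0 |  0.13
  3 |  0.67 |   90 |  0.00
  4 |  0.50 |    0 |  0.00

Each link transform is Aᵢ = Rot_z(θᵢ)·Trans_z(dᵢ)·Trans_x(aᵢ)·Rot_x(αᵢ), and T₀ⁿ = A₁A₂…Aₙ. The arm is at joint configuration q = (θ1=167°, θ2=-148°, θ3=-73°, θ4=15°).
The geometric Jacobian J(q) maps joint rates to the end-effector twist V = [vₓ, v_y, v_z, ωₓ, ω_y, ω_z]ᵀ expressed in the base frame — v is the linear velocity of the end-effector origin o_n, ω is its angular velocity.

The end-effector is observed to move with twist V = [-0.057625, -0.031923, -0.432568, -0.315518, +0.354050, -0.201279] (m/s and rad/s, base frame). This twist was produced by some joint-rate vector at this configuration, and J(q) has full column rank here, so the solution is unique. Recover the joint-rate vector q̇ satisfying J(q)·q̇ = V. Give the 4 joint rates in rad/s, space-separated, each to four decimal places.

0.2440 -0.6000 0.3260 0.5900

o_n = [0.9036, -0.4748, -0.5021]
J₁: ẑ×o_n = [0.4748, 0.9036, -0.0000], ω = ẑ
J2: z=[-0.2250, -0.9744, 0.0000] o=[-0.2826, 0.0652, 0.0000] → [0.4892, -0.1129, 1.2772, -0.2250, -0.9744, 0.0000]
J3: z=[-0.2250, -0.9744, 0.0000] o=[0.0848, -0.1530, 0.2544] → [0.7370, -0.1702, 0.8702, -0.2250, -0.9744, 0.0000]
J4: z=[-0.6392, 0.1476, -0.7547] o=[0.5775, -0.2667, -0.1852] → [-0.2038, -0.4486, 0.0849, -0.6392, 0.1476, -0.7547]
q̇ = J⁺·V = [0.2440, -0.6000, 0.3260, 0.5900]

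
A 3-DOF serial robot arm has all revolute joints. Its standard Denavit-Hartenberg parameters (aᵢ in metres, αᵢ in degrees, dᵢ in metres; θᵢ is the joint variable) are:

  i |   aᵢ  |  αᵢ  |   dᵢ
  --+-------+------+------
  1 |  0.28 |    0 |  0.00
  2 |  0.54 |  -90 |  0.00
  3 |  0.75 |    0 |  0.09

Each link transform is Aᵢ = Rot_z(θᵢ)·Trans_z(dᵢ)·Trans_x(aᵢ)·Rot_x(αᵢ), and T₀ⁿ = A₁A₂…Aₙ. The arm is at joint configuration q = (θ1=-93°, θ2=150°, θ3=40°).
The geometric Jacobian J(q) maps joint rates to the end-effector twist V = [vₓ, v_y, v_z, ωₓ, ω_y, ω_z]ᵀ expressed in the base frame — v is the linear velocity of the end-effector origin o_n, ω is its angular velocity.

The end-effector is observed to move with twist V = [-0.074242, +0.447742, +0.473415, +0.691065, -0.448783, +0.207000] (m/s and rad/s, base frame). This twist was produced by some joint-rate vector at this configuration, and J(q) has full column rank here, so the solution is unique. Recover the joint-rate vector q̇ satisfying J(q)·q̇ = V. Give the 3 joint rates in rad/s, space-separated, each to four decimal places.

-0.3110 0.5180 -0.8240

o_n = [0.5169, 0.7041, -0.4821]
J₁: ẑ×o_n = [-0.7041, 0.5169, 0.0000], ω = ẑ
J2: z=[0.0000, 0.0000, 1.0000] o=[-0.0147, -0.2796, 0.0000] → [-0.9837, 0.5315, 0.0000, 0.0000, 0.0000, 1.0000]
J3: z=[-0.8387, 0.5446, 0.0000] o=[0.2795, 0.1733, 0.0000] → [-0.2626, -0.4043, -0.5745, -0.8387, 0.5446, 0.0000]
q̇ = J⁺·V = [-0.3110, 0.5180, -0.8240]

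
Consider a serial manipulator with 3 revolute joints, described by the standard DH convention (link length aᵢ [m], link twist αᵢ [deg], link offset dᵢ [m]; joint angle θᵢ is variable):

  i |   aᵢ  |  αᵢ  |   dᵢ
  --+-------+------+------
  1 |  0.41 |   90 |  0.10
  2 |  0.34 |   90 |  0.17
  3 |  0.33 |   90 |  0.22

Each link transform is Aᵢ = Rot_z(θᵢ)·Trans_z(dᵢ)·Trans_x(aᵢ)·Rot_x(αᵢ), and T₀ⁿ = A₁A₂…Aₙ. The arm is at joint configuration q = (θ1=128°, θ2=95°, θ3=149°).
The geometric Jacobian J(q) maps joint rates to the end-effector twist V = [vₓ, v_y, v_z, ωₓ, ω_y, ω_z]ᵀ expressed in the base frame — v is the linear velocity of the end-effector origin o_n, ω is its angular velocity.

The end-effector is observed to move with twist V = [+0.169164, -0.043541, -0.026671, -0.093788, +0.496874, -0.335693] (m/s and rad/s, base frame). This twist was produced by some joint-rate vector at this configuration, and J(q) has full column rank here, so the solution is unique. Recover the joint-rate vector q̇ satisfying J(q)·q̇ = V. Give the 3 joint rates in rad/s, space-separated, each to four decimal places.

o_n = [-0.1164, 0.7012, 0.1761]
J₁: ẑ×o_n = [-0.7012, -0.1164, 0.0000], ω = ẑ
J2: z=[0.7880, 0.6157, 0.0000] o=[-0.2524, 0.3231, 0.1000] → [0.0468, -0.0600, 0.2142, 0.7880, 0.6157, 0.0000]
J3: z=[-0.6133, 0.7850, 0.0872] o=[-0.1002, 0.4044, 0.4387] → [-0.2320, -0.1625, -0.1693, -0.6133, 0.7850, 0.0872]
q̇ = J⁺·V = [-0.3750, 0.2320, 0.4510]

-0.3750 0.2320 0.4510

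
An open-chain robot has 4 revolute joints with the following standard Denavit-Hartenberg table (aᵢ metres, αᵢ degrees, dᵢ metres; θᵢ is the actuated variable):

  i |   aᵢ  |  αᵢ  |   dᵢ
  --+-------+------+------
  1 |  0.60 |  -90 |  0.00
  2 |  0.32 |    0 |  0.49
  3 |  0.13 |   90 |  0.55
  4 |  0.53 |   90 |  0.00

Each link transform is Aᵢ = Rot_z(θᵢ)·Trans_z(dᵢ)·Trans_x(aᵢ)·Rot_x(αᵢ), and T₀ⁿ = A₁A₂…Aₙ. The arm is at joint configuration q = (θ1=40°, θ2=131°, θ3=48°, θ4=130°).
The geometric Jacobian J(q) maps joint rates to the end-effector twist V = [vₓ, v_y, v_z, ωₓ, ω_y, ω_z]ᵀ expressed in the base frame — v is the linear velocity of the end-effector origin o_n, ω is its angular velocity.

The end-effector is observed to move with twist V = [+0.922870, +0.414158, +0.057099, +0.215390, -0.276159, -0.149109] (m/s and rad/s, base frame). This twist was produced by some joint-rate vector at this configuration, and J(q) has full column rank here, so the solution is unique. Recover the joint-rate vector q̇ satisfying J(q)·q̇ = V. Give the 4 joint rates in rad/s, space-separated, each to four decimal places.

-0.8660 -0.0550 -0.2950 -0.7170

o_n = [-0.4693, 1.4938, -0.2378]
J₁: ẑ×o_n = [-1.4938, -0.4693, 0.0000], ω = ẑ
J2: z=[-0.6428, 0.7660, 0.0000] o=[0.4596, 0.3857, 0.0000] → [-0.1822, -0.1529, -0.0007, -0.6428, 0.7660, 0.0000]
J3: z=[-0.6428, 0.7660, 0.0000] o=[-0.0162, 0.6261, -0.2415] → [0.0028, 0.0024, -0.2106, -0.6428, 0.7660, 0.0000]
J4: z=[0.0134, 0.0112, -0.9998] o=[-0.4693, 0.9639, -0.2438] → [0.5300, -0.0000, 0.0071, 0.0134, 0.0112, -0.9998]
q̇ = J⁺·V = [-0.8660, -0.0550, -0.2950, -0.7170]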